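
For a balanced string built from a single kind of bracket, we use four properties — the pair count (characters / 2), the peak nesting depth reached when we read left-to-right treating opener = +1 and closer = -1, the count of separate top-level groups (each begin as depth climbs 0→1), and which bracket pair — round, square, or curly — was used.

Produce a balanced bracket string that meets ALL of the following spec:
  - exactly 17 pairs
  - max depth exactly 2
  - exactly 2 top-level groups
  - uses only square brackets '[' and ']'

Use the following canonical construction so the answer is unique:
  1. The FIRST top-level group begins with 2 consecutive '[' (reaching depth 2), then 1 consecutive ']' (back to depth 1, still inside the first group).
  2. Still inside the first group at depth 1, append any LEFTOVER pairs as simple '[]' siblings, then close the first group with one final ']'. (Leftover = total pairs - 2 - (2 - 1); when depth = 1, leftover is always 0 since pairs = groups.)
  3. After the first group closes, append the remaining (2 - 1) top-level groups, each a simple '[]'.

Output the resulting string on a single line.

Spec: pairs=17 depth=2 groups=2
Leftover pairs = 17 - 2 - (2-1) = 14
First group: deep chain of depth 2 + 14 sibling pairs
Remaining 1 groups: simple '[]' each

Answer: [[][][][][][][][][][][][][][][]][]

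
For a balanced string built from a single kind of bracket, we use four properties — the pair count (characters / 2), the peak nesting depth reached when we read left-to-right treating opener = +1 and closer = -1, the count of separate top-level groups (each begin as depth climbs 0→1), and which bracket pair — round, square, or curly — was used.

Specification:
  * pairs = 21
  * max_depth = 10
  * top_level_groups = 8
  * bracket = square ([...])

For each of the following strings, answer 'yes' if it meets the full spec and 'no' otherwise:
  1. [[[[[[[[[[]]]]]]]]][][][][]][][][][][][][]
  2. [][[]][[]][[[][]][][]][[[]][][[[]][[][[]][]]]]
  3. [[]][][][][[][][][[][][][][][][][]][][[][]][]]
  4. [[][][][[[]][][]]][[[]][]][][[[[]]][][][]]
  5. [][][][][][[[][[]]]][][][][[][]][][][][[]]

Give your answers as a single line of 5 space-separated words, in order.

Answer: yes no no no no

Derivation:
String 1 '[[[[[[[[[[]]]]]]]]][][][][]][][][][][][][]': depth seq [1 2 3 4 5 6 7 8 9 10 9 8 7 6 5 4 3 2 1 2 1 2 1 2 1 2 1 0 1 0 1 0 1 0 1 0 1 0 1 0 1 0]
  -> pairs=21 depth=10 groups=8 -> yes
String 2 '[][[]][[]][[[][]][][]][[[]][][[[]][[][[]][]]]]': depth seq [1 0 1 2 1 0 1 2 1 0 1 2 3 2 3 2 1 2 1 2 1 0 1 2 3 2 1 2 1 2 3 4 3 2 3 4 3 4 5 4 3 4 3 2 1 0]
  -> pairs=23 depth=5 groups=5 -> no
String 3 '[[]][][][][[][][][[][][][][][][][]][][[][]][]]': depth seq [1 2 1 0 1 0 1 0 1 0 1 2 1 2 1 2 1 2 3 2 3 2 3 2 3 2 3 2 3 2 3 2 3 2 1 2 1 2 3 2 3 2 1 2 1 0]
  -> pairs=23 depth=3 groups=5 -> no
String 4 '[[][][][[[]][][]]][[[]][]][][[[[]]][][][]]': depth seq [1 2 1 2 1 2 1 2 3 4 3 2 3 2 3 2 1 0 1 2 3 2 1 2 1 0 1 0 1 2 3 4 3 2 1 2 1 2 1 2 1 0]
  -> pairs=21 depth=4 groups=4 -> no
String 5 '[][][][][][[[][[]]]][][][][[][]][][][][[]]': depth seq [1 0 1 0 1 0 1 0 1 0 1 2 3 2 3 4 3 2 1 0 1 0 1 0 1 0 1 2 1 2 1 0 1 0 1 0 1 0 1 2 1 0]
  -> pairs=21 depth=4 groups=14 -> no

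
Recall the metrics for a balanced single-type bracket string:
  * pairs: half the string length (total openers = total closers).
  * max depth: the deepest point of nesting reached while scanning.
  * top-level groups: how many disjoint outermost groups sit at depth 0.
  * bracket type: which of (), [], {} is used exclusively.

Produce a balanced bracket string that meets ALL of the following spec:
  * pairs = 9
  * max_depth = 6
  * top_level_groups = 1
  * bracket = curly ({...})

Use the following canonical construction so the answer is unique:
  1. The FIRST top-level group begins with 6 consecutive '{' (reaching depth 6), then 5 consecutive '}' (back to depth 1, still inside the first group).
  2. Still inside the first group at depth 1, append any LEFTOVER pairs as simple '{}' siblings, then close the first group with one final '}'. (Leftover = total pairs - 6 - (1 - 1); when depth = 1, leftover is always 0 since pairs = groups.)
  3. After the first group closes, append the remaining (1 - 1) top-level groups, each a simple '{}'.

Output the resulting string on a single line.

Answer: {{{{{{}}}}}{}{}{}}

Derivation:
Spec: pairs=9 depth=6 groups=1
Leftover pairs = 9 - 6 - (1-1) = 3
First group: deep chain of depth 6 + 3 sibling pairs
Remaining 0 groups: simple '{}' each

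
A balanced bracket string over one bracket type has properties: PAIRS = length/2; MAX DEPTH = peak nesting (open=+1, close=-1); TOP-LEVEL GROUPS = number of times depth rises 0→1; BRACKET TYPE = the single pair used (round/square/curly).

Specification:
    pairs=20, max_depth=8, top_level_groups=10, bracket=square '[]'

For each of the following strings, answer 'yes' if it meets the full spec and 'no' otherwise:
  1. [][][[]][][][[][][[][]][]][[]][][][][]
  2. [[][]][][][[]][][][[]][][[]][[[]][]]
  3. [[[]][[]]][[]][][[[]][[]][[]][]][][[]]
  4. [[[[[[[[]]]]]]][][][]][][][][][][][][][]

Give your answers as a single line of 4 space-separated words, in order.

String 1 '[][][[]][][][[][][[][]][]][[]][][][][]': depth seq [1 0 1 0 1 2 1 0 1 0 1 0 1 2 1 2 1 2 3 2 3 2 1 2 1 0 1 2 1 0 1 0 1 0 1 0 1 0]
  -> pairs=19 depth=3 groups=11 -> no
String 2 '[[][]][][][[]][][][[]][][[]][[[]][]]': depth seq [1 2 1 2 1 0 1 0 1 0 1 2 1 0 1 0 1 0 1 2 1 0 1 0 1 2 1 0 1 2 3 2 1 2 1 0]
  -> pairs=18 depth=3 groups=10 -> no
String 3 '[[[]][[]]][[]][][[[]][[]][[]][]][][[]]': depth seq [1 2 3 2 1 2 3 2 1 0 1 2 1 0 1 0 1 2 3 2 1 2 3 2 1 2 3 2 1 2 1 0 1 0 1 2 1 0]
  -> pairs=19 depth=3 groups=6 -> no
String 4 '[[[[[[[[]]]]]]][][][]][][][][][][][][][]': depth seq [1 2 3 4 5 6 7 8 7 6 5 4 3 2 1 2 1 2 1 2 1 0 1 0 1 0 1 0 1 0 1 0 1 0 1 0 1 0 1 0]
  -> pairs=20 depth=8 groups=10 -> yes

Answer: no no no yes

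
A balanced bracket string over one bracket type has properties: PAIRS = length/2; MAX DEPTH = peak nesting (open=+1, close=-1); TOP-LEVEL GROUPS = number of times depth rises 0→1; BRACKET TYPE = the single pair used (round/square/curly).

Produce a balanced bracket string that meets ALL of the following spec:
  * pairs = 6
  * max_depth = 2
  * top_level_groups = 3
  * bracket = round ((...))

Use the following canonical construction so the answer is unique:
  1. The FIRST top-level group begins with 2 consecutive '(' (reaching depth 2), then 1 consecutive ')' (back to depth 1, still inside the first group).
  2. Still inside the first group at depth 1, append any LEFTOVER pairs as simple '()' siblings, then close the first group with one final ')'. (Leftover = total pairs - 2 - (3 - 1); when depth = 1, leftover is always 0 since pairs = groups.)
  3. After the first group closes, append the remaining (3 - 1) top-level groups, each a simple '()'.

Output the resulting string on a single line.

Spec: pairs=6 depth=2 groups=3
Leftover pairs = 6 - 2 - (3-1) = 2
First group: deep chain of depth 2 + 2 sibling pairs
Remaining 2 groups: simple '()' each

Answer: (()()())()()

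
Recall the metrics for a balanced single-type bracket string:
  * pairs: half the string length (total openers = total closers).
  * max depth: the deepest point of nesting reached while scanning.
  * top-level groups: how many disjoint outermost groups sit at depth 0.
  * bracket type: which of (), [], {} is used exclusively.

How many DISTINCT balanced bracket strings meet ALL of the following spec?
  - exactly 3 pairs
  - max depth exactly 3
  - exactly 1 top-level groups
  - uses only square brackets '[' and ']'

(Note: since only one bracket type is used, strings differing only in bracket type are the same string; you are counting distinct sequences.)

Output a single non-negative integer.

Answer: 1

Derivation:
Spec: pairs=3 depth=3 groups=1
Count(depth <= 3) = 2
Count(depth <= 2) = 1
Count(depth == 3) = 2 - 1 = 1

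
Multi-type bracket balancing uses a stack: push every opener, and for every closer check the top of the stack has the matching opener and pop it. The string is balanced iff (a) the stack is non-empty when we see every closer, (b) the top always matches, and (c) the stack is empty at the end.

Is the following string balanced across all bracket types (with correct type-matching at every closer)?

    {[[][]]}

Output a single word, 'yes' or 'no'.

pos 0: push '{'; stack = {
pos 1: push '['; stack = {[
pos 2: push '['; stack = {[[
pos 3: ']' matches '['; pop; stack = {[
pos 4: push '['; stack = {[[
pos 5: ']' matches '['; pop; stack = {[
pos 6: ']' matches '['; pop; stack = {
pos 7: '}' matches '{'; pop; stack = (empty)
end: stack empty → VALID
Verdict: properly nested → yes

Answer: yes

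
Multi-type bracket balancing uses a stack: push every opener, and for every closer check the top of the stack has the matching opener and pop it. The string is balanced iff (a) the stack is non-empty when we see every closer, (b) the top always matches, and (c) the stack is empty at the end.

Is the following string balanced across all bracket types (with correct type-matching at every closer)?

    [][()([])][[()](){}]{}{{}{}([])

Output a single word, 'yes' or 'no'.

pos 0: push '['; stack = [
pos 1: ']' matches '['; pop; stack = (empty)
pos 2: push '['; stack = [
pos 3: push '('; stack = [(
pos 4: ')' matches '('; pop; stack = [
pos 5: push '('; stack = [(
pos 6: push '['; stack = [([
pos 7: ']' matches '['; pop; stack = [(
pos 8: ')' matches '('; pop; stack = [
pos 9: ']' matches '['; pop; stack = (empty)
pos 10: push '['; stack = [
pos 11: push '['; stack = [[
pos 12: push '('; stack = [[(
pos 13: ')' matches '('; pop; stack = [[
pos 14: ']' matches '['; pop; stack = [
pos 15: push '('; stack = [(
pos 16: ')' matches '('; pop; stack = [
pos 17: push '{'; stack = [{
pos 18: '}' matches '{'; pop; stack = [
pos 19: ']' matches '['; pop; stack = (empty)
pos 20: push '{'; stack = {
pos 21: '}' matches '{'; pop; stack = (empty)
pos 22: push '{'; stack = {
pos 23: push '{'; stack = {{
pos 24: '}' matches '{'; pop; stack = {
pos 25: push '{'; stack = {{
pos 26: '}' matches '{'; pop; stack = {
pos 27: push '('; stack = {(
pos 28: push '['; stack = {([
pos 29: ']' matches '['; pop; stack = {(
pos 30: ')' matches '('; pop; stack = {
end: stack still non-empty ({) → INVALID
Verdict: unclosed openers at end: { → no

Answer: no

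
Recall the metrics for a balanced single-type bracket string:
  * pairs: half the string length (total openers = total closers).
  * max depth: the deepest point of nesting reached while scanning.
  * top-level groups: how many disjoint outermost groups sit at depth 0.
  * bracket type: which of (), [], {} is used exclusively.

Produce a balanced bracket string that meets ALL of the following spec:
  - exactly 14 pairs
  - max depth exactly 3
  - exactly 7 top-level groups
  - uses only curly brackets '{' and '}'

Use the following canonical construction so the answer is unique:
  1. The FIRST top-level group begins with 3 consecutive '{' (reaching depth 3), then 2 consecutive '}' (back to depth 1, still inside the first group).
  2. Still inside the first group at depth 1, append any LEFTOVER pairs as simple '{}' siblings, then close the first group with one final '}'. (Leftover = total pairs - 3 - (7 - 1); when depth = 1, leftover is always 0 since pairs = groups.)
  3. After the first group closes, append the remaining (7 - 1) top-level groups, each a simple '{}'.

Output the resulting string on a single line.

Spec: pairs=14 depth=3 groups=7
Leftover pairs = 14 - 3 - (7-1) = 5
First group: deep chain of depth 3 + 5 sibling pairs
Remaining 6 groups: simple '{}' each

Answer: {{{}}{}{}{}{}{}}{}{}{}{}{}{}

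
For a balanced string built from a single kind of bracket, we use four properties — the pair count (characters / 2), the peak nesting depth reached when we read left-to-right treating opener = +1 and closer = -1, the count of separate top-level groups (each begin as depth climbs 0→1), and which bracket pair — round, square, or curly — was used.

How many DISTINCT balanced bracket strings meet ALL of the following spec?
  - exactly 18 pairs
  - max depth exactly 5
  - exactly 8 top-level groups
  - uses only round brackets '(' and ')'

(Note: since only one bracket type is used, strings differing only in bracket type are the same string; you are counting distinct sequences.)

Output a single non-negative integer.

Answer: 820944

Derivation:
Spec: pairs=18 depth=5 groups=8
Count(depth <= 5) = 3361048
Count(depth <= 4) = 2540104
Count(depth == 5) = 3361048 - 2540104 = 820944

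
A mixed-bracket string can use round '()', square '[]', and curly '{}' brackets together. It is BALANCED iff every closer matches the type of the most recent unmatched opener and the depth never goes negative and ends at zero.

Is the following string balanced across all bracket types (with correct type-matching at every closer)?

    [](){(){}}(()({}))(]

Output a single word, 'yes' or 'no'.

Answer: no

Derivation:
pos 0: push '['; stack = [
pos 1: ']' matches '['; pop; stack = (empty)
pos 2: push '('; stack = (
pos 3: ')' matches '('; pop; stack = (empty)
pos 4: push '{'; stack = {
pos 5: push '('; stack = {(
pos 6: ')' matches '('; pop; stack = {
pos 7: push '{'; stack = {{
pos 8: '}' matches '{'; pop; stack = {
pos 9: '}' matches '{'; pop; stack = (empty)
pos 10: push '('; stack = (
pos 11: push '('; stack = ((
pos 12: ')' matches '('; pop; stack = (
pos 13: push '('; stack = ((
pos 14: push '{'; stack = (({
pos 15: '}' matches '{'; pop; stack = ((
pos 16: ')' matches '('; pop; stack = (
pos 17: ')' matches '('; pop; stack = (empty)
pos 18: push '('; stack = (
pos 19: saw closer ']' but top of stack is '(' (expected ')') → INVALID
Verdict: type mismatch at position 19: ']' closes '(' → no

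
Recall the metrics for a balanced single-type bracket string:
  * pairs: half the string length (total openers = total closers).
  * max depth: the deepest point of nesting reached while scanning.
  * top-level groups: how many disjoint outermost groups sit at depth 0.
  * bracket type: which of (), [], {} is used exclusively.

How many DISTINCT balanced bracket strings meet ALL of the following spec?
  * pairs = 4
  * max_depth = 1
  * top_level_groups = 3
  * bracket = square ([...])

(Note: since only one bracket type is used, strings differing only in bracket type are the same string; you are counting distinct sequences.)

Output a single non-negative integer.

Answer: 0

Derivation:
Spec: pairs=4 depth=1 groups=3
Count(depth <= 1) = 0
Count(depth <= 0) = 0
Count(depth == 1) = 0 - 0 = 0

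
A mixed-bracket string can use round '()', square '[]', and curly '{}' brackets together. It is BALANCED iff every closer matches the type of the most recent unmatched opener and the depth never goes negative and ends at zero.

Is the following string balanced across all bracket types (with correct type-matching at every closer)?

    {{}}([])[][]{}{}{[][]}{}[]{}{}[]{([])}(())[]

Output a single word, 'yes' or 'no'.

Answer: yes

Derivation:
pos 0: push '{'; stack = {
pos 1: push '{'; stack = {{
pos 2: '}' matches '{'; pop; stack = {
pos 3: '}' matches '{'; pop; stack = (empty)
pos 4: push '('; stack = (
pos 5: push '['; stack = ([
pos 6: ']' matches '['; pop; stack = (
pos 7: ')' matches '('; pop; stack = (empty)
pos 8: push '['; stack = [
pos 9: ']' matches '['; pop; stack = (empty)
pos 10: push '['; stack = [
pos 11: ']' matches '['; pop; stack = (empty)
pos 12: push '{'; stack = {
pos 13: '}' matches '{'; pop; stack = (empty)
pos 14: push '{'; stack = {
pos 15: '}' matches '{'; pop; stack = (empty)
pos 16: push '{'; stack = {
pos 17: push '['; stack = {[
pos 18: ']' matches '['; pop; stack = {
pos 19: push '['; stack = {[
pos 20: ']' matches '['; pop; stack = {
pos 21: '}' matches '{'; pop; stack = (empty)
pos 22: push '{'; stack = {
pos 23: '}' matches '{'; pop; stack = (empty)
pos 24: push '['; stack = [
pos 25: ']' matches '['; pop; stack = (empty)
pos 26: push '{'; stack = {
pos 27: '}' matches '{'; pop; stack = (empty)
pos 28: push '{'; stack = {
pos 29: '}' matches '{'; pop; stack = (empty)
pos 30: push '['; stack = [
pos 31: ']' matches '['; pop; stack = (empty)
pos 32: push '{'; stack = {
pos 33: push '('; stack = {(
pos 34: push '['; stack = {([
pos 35: ']' matches '['; pop; stack = {(
pos 36: ')' matches '('; pop; stack = {
pos 37: '}' matches '{'; pop; stack = (empty)
pos 38: push '('; stack = (
pos 39: push '('; stack = ((
pos 40: ')' matches '('; pop; stack = (
pos 41: ')' matches '('; pop; stack = (empty)
pos 42: push '['; stack = [
pos 43: ']' matches '['; pop; stack = (empty)
end: stack empty → VALID
Verdict: properly nested → yes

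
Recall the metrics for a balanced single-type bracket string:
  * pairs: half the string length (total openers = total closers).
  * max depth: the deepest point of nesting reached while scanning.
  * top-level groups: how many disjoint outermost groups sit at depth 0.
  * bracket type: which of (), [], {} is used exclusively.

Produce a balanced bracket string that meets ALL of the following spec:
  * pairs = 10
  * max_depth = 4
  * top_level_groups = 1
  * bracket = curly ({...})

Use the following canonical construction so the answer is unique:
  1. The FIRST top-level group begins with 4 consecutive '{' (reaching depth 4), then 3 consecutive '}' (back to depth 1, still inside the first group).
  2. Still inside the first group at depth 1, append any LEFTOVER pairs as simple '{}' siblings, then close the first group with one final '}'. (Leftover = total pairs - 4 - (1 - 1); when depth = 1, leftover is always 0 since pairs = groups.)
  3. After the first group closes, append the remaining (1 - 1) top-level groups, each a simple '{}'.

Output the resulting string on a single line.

Answer: {{{{}}}{}{}{}{}{}{}}

Derivation:
Spec: pairs=10 depth=4 groups=1
Leftover pairs = 10 - 4 - (1-1) = 6
First group: deep chain of depth 4 + 6 sibling pairs
Remaining 0 groups: simple '{}' each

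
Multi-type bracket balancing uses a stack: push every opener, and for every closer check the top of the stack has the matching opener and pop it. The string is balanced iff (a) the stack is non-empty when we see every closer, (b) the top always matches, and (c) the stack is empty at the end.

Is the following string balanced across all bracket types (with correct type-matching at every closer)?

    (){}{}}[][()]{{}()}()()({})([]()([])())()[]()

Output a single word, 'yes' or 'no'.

Answer: no

Derivation:
pos 0: push '('; stack = (
pos 1: ')' matches '('; pop; stack = (empty)
pos 2: push '{'; stack = {
pos 3: '}' matches '{'; pop; stack = (empty)
pos 4: push '{'; stack = {
pos 5: '}' matches '{'; pop; stack = (empty)
pos 6: saw closer '}' but stack is empty → INVALID
Verdict: unmatched closer '}' at position 6 → no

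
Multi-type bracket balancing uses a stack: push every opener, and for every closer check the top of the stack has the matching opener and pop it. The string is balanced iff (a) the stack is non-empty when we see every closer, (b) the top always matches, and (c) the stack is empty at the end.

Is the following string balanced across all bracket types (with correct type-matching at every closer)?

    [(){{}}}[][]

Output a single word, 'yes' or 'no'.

Answer: no

Derivation:
pos 0: push '['; stack = [
pos 1: push '('; stack = [(
pos 2: ')' matches '('; pop; stack = [
pos 3: push '{'; stack = [{
pos 4: push '{'; stack = [{{
pos 5: '}' matches '{'; pop; stack = [{
pos 6: '}' matches '{'; pop; stack = [
pos 7: saw closer '}' but top of stack is '[' (expected ']') → INVALID
Verdict: type mismatch at position 7: '}' closes '[' → no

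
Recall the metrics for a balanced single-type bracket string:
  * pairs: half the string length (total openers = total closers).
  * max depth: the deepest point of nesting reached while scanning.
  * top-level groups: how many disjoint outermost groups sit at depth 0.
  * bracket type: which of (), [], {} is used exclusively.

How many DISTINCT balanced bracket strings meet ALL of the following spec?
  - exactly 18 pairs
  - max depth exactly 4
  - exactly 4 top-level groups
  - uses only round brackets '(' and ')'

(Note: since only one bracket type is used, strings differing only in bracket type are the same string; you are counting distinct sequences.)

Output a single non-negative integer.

Spec: pairs=18 depth=4 groups=4
Count(depth <= 4) = 12698218
Count(depth <= 3) = 1284096
Count(depth == 4) = 12698218 - 1284096 = 11414122

Answer: 11414122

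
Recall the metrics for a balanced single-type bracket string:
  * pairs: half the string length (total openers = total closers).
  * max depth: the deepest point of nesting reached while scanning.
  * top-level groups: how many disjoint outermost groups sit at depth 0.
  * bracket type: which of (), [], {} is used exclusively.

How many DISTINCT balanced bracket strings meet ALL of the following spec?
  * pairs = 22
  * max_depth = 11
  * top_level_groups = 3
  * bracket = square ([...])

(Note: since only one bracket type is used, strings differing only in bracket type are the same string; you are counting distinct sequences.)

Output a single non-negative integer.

Spec: pairs=22 depth=11 groups=3
Count(depth <= 11) = 17771778765
Count(depth <= 10) = 17487327390
Count(depth == 11) = 17771778765 - 17487327390 = 284451375

Answer: 284451375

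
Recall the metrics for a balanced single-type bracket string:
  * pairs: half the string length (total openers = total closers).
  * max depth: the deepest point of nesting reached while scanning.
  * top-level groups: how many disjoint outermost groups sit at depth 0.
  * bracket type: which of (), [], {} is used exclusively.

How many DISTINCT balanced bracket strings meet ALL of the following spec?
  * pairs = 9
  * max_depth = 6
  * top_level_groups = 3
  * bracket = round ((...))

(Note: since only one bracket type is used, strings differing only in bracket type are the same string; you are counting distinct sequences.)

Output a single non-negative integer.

Spec: pairs=9 depth=6 groups=3
Count(depth <= 6) = 998
Count(depth <= 5) = 965
Count(depth == 6) = 998 - 965 = 33

Answer: 33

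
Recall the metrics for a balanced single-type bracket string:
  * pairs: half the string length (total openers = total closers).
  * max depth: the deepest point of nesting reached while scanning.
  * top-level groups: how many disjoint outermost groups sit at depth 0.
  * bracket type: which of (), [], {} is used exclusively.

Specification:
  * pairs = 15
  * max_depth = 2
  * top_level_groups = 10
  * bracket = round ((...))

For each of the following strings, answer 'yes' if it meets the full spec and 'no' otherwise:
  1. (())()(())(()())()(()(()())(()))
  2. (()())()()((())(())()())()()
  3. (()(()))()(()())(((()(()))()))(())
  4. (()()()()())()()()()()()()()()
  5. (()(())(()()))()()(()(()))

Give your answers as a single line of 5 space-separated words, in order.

Answer: no no no yes no

Derivation:
String 1 '(())()(())(()())()(()(()())(()))': depth seq [1 2 1 0 1 0 1 2 1 0 1 2 1 2 1 0 1 0 1 2 1 2 3 2 3 2 1 2 3 2 1 0]
  -> pairs=16 depth=3 groups=6 -> no
String 2 '(()())()()((())(())()())()()': depth seq [1 2 1 2 1 0 1 0 1 0 1 2 3 2 1 2 3 2 1 2 1 2 1 0 1 0 1 0]
  -> pairs=14 depth=3 groups=6 -> no
String 3 '(()(()))()(()())(((()(()))()))(())': depth seq [1 2 1 2 3 2 1 0 1 0 1 2 1 2 1 0 1 2 3 4 3 4 5 4 3 2 3 2 1 0 1 2 1 0]
  -> pairs=17 depth=5 groups=5 -> no
String 4 '(()()()()())()()()()()()()()()': depth seq [1 2 1 2 1 2 1 2 1 2 1 0 1 0 1 0 1 0 1 0 1 0 1 0 1 0 1 0 1 0]
  -> pairs=15 depth=2 groups=10 -> yes
String 5 '(()(())(()()))()()(()(()))': depth seq [1 2 1 2 3 2 1 2 3 2 3 2 1 0 1 0 1 0 1 2 1 2 3 2 1 0]
  -> pairs=13 depth=3 groups=4 -> no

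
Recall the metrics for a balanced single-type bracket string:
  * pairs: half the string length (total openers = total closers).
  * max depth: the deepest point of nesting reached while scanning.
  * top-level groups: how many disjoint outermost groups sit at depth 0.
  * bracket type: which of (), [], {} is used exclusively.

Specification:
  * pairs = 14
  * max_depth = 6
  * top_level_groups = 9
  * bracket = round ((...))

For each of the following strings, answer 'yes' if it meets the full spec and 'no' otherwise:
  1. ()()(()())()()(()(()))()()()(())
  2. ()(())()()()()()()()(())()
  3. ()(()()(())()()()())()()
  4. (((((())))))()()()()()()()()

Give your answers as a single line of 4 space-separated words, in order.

String 1 '()()(()())()()(()(()))()()()(())': depth seq [1 0 1 0 1 2 1 2 1 0 1 0 1 0 1 2 1 2 3 2 1 0 1 0 1 0 1 0 1 2 1 0]
  -> pairs=16 depth=3 groups=10 -> no
String 2 '()(())()()()()()()()(())()': depth seq [1 0 1 2 1 0 1 0 1 0 1 0 1 0 1 0 1 0 1 0 1 2 1 0 1 0]
  -> pairs=13 depth=2 groups=11 -> no
String 3 '()(()()(())()()()())()()': depth seq [1 0 1 2 1 2 1 2 3 2 1 2 1 2 1 2 1 2 1 0 1 0 1 0]
  -> pairs=12 depth=3 groups=4 -> no
String 4 '(((((())))))()()()()()()()()': depth seq [1 2 3 4 5 6 5 4 3 2 1 0 1 0 1 0 1 0 1 0 1 0 1 0 1 0 1 0]
  -> pairs=14 depth=6 groups=9 -> yes

Answer: no no no yes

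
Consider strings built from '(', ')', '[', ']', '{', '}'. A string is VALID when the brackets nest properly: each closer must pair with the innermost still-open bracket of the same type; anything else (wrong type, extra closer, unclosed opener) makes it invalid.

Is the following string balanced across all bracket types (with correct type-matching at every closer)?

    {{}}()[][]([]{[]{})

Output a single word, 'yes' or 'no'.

Answer: no

Derivation:
pos 0: push '{'; stack = {
pos 1: push '{'; stack = {{
pos 2: '}' matches '{'; pop; stack = {
pos 3: '}' matches '{'; pop; stack = (empty)
pos 4: push '('; stack = (
pos 5: ')' matches '('; pop; stack = (empty)
pos 6: push '['; stack = [
pos 7: ']' matches '['; pop; stack = (empty)
pos 8: push '['; stack = [
pos 9: ']' matches '['; pop; stack = (empty)
pos 10: push '('; stack = (
pos 11: push '['; stack = ([
pos 12: ']' matches '['; pop; stack = (
pos 13: push '{'; stack = ({
pos 14: push '['; stack = ({[
pos 15: ']' matches '['; pop; stack = ({
pos 16: push '{'; stack = ({{
pos 17: '}' matches '{'; pop; stack = ({
pos 18: saw closer ')' but top of stack is '{' (expected '}') → INVALID
Verdict: type mismatch at position 18: ')' closes '{' → no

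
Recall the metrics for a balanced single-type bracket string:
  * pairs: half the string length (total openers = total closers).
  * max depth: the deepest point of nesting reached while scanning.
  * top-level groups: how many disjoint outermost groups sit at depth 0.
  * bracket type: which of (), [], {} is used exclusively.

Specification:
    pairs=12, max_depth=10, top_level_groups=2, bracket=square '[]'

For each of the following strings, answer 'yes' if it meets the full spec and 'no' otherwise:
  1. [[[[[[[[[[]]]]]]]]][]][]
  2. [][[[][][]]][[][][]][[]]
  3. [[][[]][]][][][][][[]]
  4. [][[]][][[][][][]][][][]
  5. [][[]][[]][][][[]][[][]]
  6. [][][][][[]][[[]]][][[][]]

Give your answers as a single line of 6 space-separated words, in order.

Answer: yes no no no no no

Derivation:
String 1 '[[[[[[[[[[]]]]]]]]][]][]': depth seq [1 2 3 4 5 6 7 8 9 10 9 8 7 6 5 4 3 2 1 2 1 0 1 0]
  -> pairs=12 depth=10 groups=2 -> yes
String 2 '[][[[][][]]][[][][]][[]]': depth seq [1 0 1 2 3 2 3 2 3 2 1 0 1 2 1 2 1 2 1 0 1 2 1 0]
  -> pairs=12 depth=3 groups=4 -> no
String 3 '[[][[]][]][][][][][[]]': depth seq [1 2 1 2 3 2 1 2 1 0 1 0 1 0 1 0 1 0 1 2 1 0]
  -> pairs=11 depth=3 groups=6 -> no
String 4 '[][[]][][[][][][]][][][]': depth seq [1 0 1 2 1 0 1 0 1 2 1 2 1 2 1 2 1 0 1 0 1 0 1 0]
  -> pairs=12 depth=2 groups=7 -> no
String 5 '[][[]][[]][][][[]][[][]]': depth seq [1 0 1 2 1 0 1 2 1 0 1 0 1 0 1 2 1 0 1 2 1 2 1 0]
  -> pairs=12 depth=2 groups=7 -> no
String 6 '[][][][][[]][[[]]][][[][]]': depth seq [1 0 1 0 1 0 1 0 1 2 1 0 1 2 3 2 1 0 1 0 1 2 1 2 1 0]
  -> pairs=13 depth=3 groups=8 -> no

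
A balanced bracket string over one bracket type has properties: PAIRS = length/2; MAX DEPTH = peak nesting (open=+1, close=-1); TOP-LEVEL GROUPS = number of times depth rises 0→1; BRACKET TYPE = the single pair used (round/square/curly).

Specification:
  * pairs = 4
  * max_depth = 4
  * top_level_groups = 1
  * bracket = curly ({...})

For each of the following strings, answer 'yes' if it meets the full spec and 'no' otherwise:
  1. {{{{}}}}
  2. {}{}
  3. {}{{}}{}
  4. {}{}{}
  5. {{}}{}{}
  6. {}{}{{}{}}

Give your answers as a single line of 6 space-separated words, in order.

Answer: yes no no no no no

Derivation:
String 1 '{{{{}}}}': depth seq [1 2 3 4 3 2 1 0]
  -> pairs=4 depth=4 groups=1 -> yes
String 2 '{}{}': depth seq [1 0 1 0]
  -> pairs=2 depth=1 groups=2 -> no
String 3 '{}{{}}{}': depth seq [1 0 1 2 1 0 1 0]
  -> pairs=4 depth=2 groups=3 -> no
String 4 '{}{}{}': depth seq [1 0 1 0 1 0]
  -> pairs=3 depth=1 groups=3 -> no
String 5 '{{}}{}{}': depth seq [1 2 1 0 1 0 1 0]
  -> pairs=4 depth=2 groups=3 -> no
String 6 '{}{}{{}{}}': depth seq [1 0 1 0 1 2 1 2 1 0]
  -> pairs=5 depth=2 groups=3 -> no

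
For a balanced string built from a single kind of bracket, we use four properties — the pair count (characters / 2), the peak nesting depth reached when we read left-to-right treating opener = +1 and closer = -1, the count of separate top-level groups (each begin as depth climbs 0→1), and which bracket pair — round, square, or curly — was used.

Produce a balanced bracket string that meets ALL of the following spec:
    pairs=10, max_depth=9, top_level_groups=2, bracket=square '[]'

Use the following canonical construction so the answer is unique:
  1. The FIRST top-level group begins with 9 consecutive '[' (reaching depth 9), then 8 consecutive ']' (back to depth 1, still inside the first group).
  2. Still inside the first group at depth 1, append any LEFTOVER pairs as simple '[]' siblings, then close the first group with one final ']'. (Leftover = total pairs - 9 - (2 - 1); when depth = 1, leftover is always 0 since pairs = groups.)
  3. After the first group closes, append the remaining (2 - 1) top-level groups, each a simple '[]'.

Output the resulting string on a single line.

Spec: pairs=10 depth=9 groups=2
Leftover pairs = 10 - 9 - (2-1) = 0
First group: deep chain of depth 9 + 0 sibling pairs
Remaining 1 groups: simple '[]' each

Answer: [[[[[[[[[]]]]]]]]][]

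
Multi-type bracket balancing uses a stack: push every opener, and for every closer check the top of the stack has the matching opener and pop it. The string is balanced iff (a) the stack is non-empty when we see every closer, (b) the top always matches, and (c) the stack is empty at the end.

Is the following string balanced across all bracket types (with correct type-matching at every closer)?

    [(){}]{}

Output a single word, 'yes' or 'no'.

Answer: yes

Derivation:
pos 0: push '['; stack = [
pos 1: push '('; stack = [(
pos 2: ')' matches '('; pop; stack = [
pos 3: push '{'; stack = [{
pos 4: '}' matches '{'; pop; stack = [
pos 5: ']' matches '['; pop; stack = (empty)
pos 6: push '{'; stack = {
pos 7: '}' matches '{'; pop; stack = (empty)
end: stack empty → VALID
Verdict: properly nested → yes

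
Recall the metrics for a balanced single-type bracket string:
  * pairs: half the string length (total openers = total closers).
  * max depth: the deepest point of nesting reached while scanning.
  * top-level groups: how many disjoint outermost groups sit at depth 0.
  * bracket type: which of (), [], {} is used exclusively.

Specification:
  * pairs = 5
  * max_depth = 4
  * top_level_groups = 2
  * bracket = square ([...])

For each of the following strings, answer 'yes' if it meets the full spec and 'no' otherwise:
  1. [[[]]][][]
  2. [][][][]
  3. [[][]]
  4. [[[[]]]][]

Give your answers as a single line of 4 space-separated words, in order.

Answer: no no no yes

Derivation:
String 1 '[[[]]][][]': depth seq [1 2 3 2 1 0 1 0 1 0]
  -> pairs=5 depth=3 groups=3 -> no
String 2 '[][][][]': depth seq [1 0 1 0 1 0 1 0]
  -> pairs=4 depth=1 groups=4 -> no
String 3 '[[][]]': depth seq [1 2 1 2 1 0]
  -> pairs=3 depth=2 groups=1 -> no
String 4 '[[[[]]]][]': depth seq [1 2 3 4 3 2 1 0 1 0]
  -> pairs=5 depth=4 groups=2 -> yes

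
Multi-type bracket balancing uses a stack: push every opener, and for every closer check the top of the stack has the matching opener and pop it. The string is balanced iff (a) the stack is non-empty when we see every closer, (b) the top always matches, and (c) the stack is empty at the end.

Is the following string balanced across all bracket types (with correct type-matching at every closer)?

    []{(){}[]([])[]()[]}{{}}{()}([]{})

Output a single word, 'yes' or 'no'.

pos 0: push '['; stack = [
pos 1: ']' matches '['; pop; stack = (empty)
pos 2: push '{'; stack = {
pos 3: push '('; stack = {(
pos 4: ')' matches '('; pop; stack = {
pos 5: push '{'; stack = {{
pos 6: '}' matches '{'; pop; stack = {
pos 7: push '['; stack = {[
pos 8: ']' matches '['; pop; stack = {
pos 9: push '('; stack = {(
pos 10: push '['; stack = {([
pos 11: ']' matches '['; pop; stack = {(
pos 12: ')' matches '('; pop; stack = {
pos 13: push '['; stack = {[
pos 14: ']' matches '['; pop; stack = {
pos 15: push '('; stack = {(
pos 16: ')' matches '('; pop; stack = {
pos 17: push '['; stack = {[
pos 18: ']' matches '['; pop; stack = {
pos 19: '}' matches '{'; pop; stack = (empty)
pos 20: push '{'; stack = {
pos 21: push '{'; stack = {{
pos 22: '}' matches '{'; pop; stack = {
pos 23: '}' matches '{'; pop; stack = (empty)
pos 24: push '{'; stack = {
pos 25: push '('; stack = {(
pos 26: ')' matches '('; pop; stack = {
pos 27: '}' matches '{'; pop; stack = (empty)
pos 28: push '('; stack = (
pos 29: push '['; stack = ([
pos 30: ']' matches '['; pop; stack = (
pos 31: push '{'; stack = ({
pos 32: '}' matches '{'; pop; stack = (
pos 33: ')' matches '('; pop; stack = (empty)
end: stack empty → VALID
Verdict: properly nested → yes

Answer: yes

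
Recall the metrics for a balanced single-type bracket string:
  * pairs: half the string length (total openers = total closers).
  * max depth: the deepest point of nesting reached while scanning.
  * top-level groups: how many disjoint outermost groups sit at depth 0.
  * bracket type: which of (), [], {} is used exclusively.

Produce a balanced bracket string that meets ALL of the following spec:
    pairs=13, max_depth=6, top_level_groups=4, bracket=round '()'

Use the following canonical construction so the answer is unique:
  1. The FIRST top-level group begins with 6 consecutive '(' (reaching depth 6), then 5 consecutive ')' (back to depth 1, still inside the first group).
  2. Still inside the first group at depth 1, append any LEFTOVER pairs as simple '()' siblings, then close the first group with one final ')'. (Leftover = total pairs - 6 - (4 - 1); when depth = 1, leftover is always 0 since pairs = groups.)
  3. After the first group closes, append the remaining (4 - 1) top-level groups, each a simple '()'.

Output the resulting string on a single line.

Spec: pairs=13 depth=6 groups=4
Leftover pairs = 13 - 6 - (4-1) = 4
First group: deep chain of depth 6 + 4 sibling pairs
Remaining 3 groups: simple '()' each

Answer: (((((()))))()()()())()()()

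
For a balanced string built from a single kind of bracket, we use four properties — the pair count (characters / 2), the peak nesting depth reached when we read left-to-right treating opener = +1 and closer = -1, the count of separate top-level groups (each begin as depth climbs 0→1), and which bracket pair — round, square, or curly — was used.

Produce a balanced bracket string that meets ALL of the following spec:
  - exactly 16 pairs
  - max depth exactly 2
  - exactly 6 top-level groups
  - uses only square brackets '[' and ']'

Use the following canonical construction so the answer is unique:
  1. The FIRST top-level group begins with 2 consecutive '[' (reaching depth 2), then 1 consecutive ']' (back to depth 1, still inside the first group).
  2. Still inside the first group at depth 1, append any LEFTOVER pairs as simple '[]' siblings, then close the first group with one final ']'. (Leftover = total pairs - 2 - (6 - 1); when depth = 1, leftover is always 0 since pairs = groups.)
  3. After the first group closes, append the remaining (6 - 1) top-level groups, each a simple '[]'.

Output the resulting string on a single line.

Spec: pairs=16 depth=2 groups=6
Leftover pairs = 16 - 2 - (6-1) = 9
First group: deep chain of depth 2 + 9 sibling pairs
Remaining 5 groups: simple '[]' each

Answer: [[][][][][][][][][][]][][][][][]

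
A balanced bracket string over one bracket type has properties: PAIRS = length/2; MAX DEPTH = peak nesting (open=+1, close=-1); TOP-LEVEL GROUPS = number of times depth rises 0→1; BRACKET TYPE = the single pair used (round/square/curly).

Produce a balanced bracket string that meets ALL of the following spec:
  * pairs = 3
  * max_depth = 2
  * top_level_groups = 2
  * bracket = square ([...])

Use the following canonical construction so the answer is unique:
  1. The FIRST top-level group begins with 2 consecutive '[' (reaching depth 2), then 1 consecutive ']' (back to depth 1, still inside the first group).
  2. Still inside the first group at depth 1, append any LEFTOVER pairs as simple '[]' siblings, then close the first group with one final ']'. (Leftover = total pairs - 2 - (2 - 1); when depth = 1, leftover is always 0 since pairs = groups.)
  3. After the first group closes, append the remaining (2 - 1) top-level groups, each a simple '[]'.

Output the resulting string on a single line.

Answer: [[]][]

Derivation:
Spec: pairs=3 depth=2 groups=2
Leftover pairs = 3 - 2 - (2-1) = 0
First group: deep chain of depth 2 + 0 sibling pairs
Remaining 1 groups: simple '[]' each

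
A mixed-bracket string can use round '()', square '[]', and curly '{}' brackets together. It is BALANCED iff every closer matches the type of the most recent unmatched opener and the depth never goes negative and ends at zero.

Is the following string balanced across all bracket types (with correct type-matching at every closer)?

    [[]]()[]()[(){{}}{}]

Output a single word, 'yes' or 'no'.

Answer: yes

Derivation:
pos 0: push '['; stack = [
pos 1: push '['; stack = [[
pos 2: ']' matches '['; pop; stack = [
pos 3: ']' matches '['; pop; stack = (empty)
pos 4: push '('; stack = (
pos 5: ')' matches '('; pop; stack = (empty)
pos 6: push '['; stack = [
pos 7: ']' matches '['; pop; stack = (empty)
pos 8: push '('; stack = (
pos 9: ')' matches '('; pop; stack = (empty)
pos 10: push '['; stack = [
pos 11: push '('; stack = [(
pos 12: ')' matches '('; pop; stack = [
pos 13: push '{'; stack = [{
pos 14: push '{'; stack = [{{
pos 15: '}' matches '{'; pop; stack = [{
pos 16: '}' matches '{'; pop; stack = [
pos 17: push '{'; stack = [{
pos 18: '}' matches '{'; pop; stack = [
pos 19: ']' matches '['; pop; stack = (empty)
end: stack empty → VALID
Verdict: properly nested → yes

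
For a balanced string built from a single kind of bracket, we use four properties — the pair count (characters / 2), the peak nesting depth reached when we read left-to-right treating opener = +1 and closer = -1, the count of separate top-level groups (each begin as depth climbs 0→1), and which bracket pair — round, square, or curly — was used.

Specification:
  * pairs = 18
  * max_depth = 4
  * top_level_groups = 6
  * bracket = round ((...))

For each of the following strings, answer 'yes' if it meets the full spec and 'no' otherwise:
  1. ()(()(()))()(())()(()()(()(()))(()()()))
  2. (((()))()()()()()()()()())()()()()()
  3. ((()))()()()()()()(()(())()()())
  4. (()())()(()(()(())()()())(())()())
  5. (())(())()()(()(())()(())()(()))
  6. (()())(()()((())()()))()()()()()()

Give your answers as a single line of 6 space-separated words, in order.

Answer: no yes no no no no

Derivation:
String 1 '()(()(()))()(())()(()()(()(()))(()()()))': depth seq [1 0 1 2 1 2 3 2 1 0 1 0 1 2 1 0 1 0 1 2 1 2 1 2 3 2 3 4 3 2 1 2 3 2 3 2 3 2 1 0]
  -> pairs=20 depth=4 groups=6 -> no
String 2 '(((()))()()()()()()()()())()()()()()': depth seq [1 2 3 4 3 2 1 2 1 2 1 2 1 2 1 2 1 2 1 2 1 2 1 2 1 0 1 0 1 0 1 0 1 0 1 0]
  -> pairs=18 depth=4 groups=6 -> yes
String 3 '((()))()()()()()()(()(())()()())': depth seq [1 2 3 2 1 0 1 0 1 0 1 0 1 0 1 0 1 0 1 2 1 2 3 2 1 2 1 2 1 2 1 0]
  -> pairs=16 depth=3 groups=8 -> no
String 4 '(()())()(()(()(())()()())(())()())': depth seq [1 2 1 2 1 0 1 0 1 2 1 2 3 2 3 4 3 2 3 2 3 2 3 2 1 2 3 2 1 2 1 2 1 0]
  -> pairs=17 depth=4 groups=3 -> no
String 5 '(())(())()()(()(())()(())()(()))': depth seq [1 2 1 0 1 2 1 0 1 0 1 0 1 2 1 2 3 2 1 2 1 2 3 2 1 2 1 2 3 2 1 0]
  -> pairs=16 depth=3 groups=5 -> no
String 6 '(()())(()()((())()()))()()()()()()': depth seq [1 2 1 2 1 0 1 2 1 2 1 2 3 4 3 2 3 2 3 2 1 0 1 0 1 0 1 0 1 0 1 0 1 0]
  -> pairs=17 depth=4 groups=8 -> no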